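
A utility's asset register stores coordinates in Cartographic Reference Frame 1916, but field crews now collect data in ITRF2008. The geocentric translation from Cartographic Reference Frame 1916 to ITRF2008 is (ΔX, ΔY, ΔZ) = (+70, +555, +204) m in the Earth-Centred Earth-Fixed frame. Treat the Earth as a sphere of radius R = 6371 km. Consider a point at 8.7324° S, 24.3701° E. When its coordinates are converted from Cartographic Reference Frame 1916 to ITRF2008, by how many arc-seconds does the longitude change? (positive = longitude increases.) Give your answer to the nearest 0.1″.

Δλ = 15.6″

sin φ = -0.151820, cos φ = 0.988408, sin λ = 0.412629, cos λ = 0.910899.
East component: ΔE = −sin λ·ΔX + cos λ·ΔY = −(0.412629)(70) + (0.910899)(555) = 476.66 m.
1° of latitude spans πR/180 = 111195 m; at latitude φ, 1° of longitude spans that × cos φ = 109906.0 m, so Δλ = 476.66 / 109906.0 × 3600 = 15.613″.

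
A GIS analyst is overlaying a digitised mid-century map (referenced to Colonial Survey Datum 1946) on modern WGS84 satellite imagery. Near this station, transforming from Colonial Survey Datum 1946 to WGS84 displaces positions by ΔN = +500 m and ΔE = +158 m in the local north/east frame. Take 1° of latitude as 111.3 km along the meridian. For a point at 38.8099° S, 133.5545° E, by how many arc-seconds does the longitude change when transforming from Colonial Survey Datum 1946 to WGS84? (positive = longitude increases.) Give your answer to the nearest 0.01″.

At latitude -38.8099°, cos φ = 0.779230.
1° of longitude at this latitude = 111.3 × cos φ = 86.73 km, so Δλ = 158.0 / 86728.3 = 0.0018218° = 6.558″.

Δλ = 6.56″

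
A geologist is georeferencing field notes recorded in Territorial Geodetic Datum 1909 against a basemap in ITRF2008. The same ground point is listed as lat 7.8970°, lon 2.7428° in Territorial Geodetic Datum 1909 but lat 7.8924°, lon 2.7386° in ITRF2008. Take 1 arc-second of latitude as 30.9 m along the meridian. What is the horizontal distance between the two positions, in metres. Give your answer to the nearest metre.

Δφ = 7.8924° − 7.8970° = -0.0046°; Δλ = 2.7386° − 2.7428° = -0.0042°.
1° of latitude = 3600 × 30.90 = 111240 m.
ΔN = Δφ × 111240 = -511.7 m; ΔE = Δλ × 111240 × cos(7.8970°) = -0.0042 × 111240 × 0.990517 = -462.8 m.
Distance = √(ΔE² + ΔN²) = √((-462.8)² + (-511.7)²) = 689.9 m.

690 m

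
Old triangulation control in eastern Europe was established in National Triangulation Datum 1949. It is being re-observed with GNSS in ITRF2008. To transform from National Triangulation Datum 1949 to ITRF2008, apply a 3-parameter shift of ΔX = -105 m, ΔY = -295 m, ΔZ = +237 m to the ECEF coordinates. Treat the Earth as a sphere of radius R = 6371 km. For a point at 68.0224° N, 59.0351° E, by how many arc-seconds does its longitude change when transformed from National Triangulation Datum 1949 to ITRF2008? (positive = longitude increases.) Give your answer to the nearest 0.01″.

sin φ = 0.927330, cos φ = 0.374244, sin λ = 0.857483, cos λ = 0.514513.
East component: ΔE = −sin λ·ΔX + cos λ·ΔY = −(0.857483)(-105) + (0.514513)(-295) = -61.75 m.
1° of latitude spans πR/180 = 111195 m; at latitude φ, 1° of longitude spans that × cos φ = 41614.0 m, so Δλ = -61.75 / 41614.0 × 3600 = -5.342″.

Δλ = -5.34″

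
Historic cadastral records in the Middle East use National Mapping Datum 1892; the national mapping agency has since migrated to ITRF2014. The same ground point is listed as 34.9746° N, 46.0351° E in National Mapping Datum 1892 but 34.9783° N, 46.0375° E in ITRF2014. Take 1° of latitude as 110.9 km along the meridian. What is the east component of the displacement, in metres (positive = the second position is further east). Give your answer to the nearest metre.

ΔE = 218 m

Δφ = 34.9783° − 34.9746° = +0.0037°; Δλ = 46.0375° − 46.0351° = +0.0024°.
ΔN = Δφ × 110900 = 410.3 m; ΔE = Δλ × 110900 × cos(34.9746°) = +0.0024 × 110900 × 0.819406 = 218.1 m.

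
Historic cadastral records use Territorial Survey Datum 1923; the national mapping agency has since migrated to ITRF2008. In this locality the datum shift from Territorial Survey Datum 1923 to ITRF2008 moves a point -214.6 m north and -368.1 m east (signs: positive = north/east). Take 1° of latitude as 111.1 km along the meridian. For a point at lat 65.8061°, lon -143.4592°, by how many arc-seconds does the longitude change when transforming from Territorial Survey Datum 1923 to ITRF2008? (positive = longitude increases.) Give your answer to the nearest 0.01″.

Δλ = -29.10″

At latitude 65.8061°, cos φ = 0.409826.
1° of longitude at this latitude = 111.1 × cos φ = 45.53 km, so Δλ = -368.1 / 45531.7 = -0.0080845° = -29.104″.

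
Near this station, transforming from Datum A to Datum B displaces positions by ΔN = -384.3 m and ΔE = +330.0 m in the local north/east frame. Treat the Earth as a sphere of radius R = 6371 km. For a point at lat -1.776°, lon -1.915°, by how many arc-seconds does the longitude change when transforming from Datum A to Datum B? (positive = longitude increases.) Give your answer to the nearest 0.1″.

Δλ = 10.7″

At latitude -1.776°, cos φ = 0.999520.
One radian of longitude at latitude φ spans R cos φ, so Δλ = ΔE / (R cos φ) = 330.0 / (6371000 × 0.999520) = 5.1822e-05 rad = 10.689″.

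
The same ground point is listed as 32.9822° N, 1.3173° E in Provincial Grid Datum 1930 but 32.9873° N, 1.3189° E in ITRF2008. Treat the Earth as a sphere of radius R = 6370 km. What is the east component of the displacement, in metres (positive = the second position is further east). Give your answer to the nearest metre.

Δφ = 32.9873° − 32.9822° = +0.0051°; Δλ = 1.3189° − 1.3173° = +0.0016°.
1° along a meridian = πR/180 = 111177 m.
ΔN = Δφ × 111177 = 567.0 m; ΔE = Δλ × 111177 × cos(32.9822°) = +0.0016 × 111177 × 0.838840 = 149.2 m.

ΔE = 149 m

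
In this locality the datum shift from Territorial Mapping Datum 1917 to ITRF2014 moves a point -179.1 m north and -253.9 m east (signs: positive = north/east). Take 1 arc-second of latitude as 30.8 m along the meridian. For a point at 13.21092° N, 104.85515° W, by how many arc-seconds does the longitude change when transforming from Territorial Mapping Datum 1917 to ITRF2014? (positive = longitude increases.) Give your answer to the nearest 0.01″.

At latitude 13.21092°, cos φ = 0.973535.
1″ of longitude at this latitude = 30.80 × cos φ = 29.9849 m, so Δλ = -253.9 / 29.9849 = -8.468″.

Δλ = -8.47″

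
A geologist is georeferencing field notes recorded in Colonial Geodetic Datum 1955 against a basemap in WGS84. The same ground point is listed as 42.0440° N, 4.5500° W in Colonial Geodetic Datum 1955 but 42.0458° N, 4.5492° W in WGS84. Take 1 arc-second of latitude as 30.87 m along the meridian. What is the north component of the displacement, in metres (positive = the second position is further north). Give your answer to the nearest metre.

ΔN = 200 m

Δφ = 42.0458° − 42.0440° = +0.0018°; Δλ = -4.5492° − -4.5500° = +0.0008°.
1° of latitude = 3600 × 30.87 = 111132 m.
ΔN = Δφ × 111132 = 200.0 m; ΔE = Δλ × 111132 × cos(42.0440°) = +0.0008 × 111132 × 0.742631 = 66.0 m.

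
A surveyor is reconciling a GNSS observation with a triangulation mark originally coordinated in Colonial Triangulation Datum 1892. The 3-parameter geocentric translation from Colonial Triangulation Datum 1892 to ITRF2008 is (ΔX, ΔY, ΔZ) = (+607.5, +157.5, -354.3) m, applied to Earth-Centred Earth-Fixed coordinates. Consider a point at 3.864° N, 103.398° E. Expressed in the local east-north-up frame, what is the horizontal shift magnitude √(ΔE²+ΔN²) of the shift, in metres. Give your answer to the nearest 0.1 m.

At φ = 3.864°, λ = 103.398°: sin φ = 0.067388, cos φ = 0.997727, sin λ = 0.972784, cos λ = -0.231714.
ΔE = −sin λ·ΔX + cos λ·ΔY = −(0.972784)·(607.5) + (-0.231714)·(157.5) = -627.46 m.
ΔN = −sin φ cos λ·ΔX − sin φ sin λ·ΔY + cos φ·ΔZ = −(0.067388)(-0.231714)(607.5) − (0.067388)(0.972784)(157.5) + (0.997727)(-354.3) = -354.33 m.
Horizontal magnitude = √(ΔE² + ΔN²) = √((-627.46)² + (-354.33)²) = 720.60 m.

720.6 m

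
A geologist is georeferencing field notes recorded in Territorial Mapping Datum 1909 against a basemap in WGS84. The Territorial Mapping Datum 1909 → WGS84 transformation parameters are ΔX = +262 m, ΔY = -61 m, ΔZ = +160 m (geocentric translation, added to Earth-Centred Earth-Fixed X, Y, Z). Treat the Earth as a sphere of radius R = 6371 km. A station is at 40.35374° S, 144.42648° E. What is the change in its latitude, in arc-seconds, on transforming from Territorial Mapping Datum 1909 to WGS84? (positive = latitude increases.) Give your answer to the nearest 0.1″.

Δφ = -1.3″

sin φ = -0.647505, cos φ = 0.762061, sin λ = 0.581747, cos λ = -0.813370.
North component: ΔN = −sin φ cos λ·ΔX − sin φ sin λ·ΔY + cos φ·ΔZ = −(-0.647505)(-0.813370)(262) − (-0.647505)(0.581747)(-61) + (0.762061)(160) = -39.03 m.
1° of latitude spans πR/180 = 111195 m, so Δφ = -39.03 / 111195 × 3600 = -1.264″.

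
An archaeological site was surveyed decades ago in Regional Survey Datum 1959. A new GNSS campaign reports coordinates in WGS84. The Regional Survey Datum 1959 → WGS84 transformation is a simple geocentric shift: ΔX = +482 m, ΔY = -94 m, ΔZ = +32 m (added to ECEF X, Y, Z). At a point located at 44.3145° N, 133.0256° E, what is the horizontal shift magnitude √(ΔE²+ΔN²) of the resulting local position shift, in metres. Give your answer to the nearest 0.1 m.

The local east axis at (φ, λ) is (−sin λ, cos λ, 0), so ΔE = −sin(133.0256°)·482 + cos(133.0256°)·(-94) = -288.23 m.
The local north axis is (−sin φ cos λ, −sin φ sin λ, cos φ), giving ΔN = 229.755 + 48.007 + 22.897 = 300.66 m.
Horizontal magnitude = √(ΔE² + ΔN²) = √((-288.23)² + 300.66²) = 416.50 m.

416.5 m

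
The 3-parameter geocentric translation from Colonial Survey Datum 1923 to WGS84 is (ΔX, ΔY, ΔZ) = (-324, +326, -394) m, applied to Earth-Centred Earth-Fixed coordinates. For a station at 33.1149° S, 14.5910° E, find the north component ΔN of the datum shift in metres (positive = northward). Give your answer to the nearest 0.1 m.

The local north axis is (−sin φ cos λ, −sin φ sin λ, cos φ), giving ΔN = -171.299 + 44.867 − 330.005 = -456.44 m.

ΔN = -456.4 m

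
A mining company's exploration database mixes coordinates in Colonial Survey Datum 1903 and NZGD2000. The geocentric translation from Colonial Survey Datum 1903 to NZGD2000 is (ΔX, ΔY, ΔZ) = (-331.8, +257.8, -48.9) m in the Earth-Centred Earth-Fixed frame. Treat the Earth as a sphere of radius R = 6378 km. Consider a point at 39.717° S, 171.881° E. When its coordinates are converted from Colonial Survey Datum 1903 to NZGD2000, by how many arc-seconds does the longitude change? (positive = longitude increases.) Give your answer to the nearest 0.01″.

sin φ = -0.638996, cos φ = 0.769210, sin λ = 0.141230, cos λ = -0.989977.
East component: ΔE = −sin λ·ΔX + cos λ·ΔY = −(0.141230)(-331.8) + (-0.989977)(257.8) = -208.36 m.
1° of latitude spans πR/180 = 111317 m; at latitude φ, 1° of longitude spans that × cos φ = 85626.2 m, so Δλ = -208.36 / 85626.2 × 3600 = -8.760″.

Δλ = -8.76″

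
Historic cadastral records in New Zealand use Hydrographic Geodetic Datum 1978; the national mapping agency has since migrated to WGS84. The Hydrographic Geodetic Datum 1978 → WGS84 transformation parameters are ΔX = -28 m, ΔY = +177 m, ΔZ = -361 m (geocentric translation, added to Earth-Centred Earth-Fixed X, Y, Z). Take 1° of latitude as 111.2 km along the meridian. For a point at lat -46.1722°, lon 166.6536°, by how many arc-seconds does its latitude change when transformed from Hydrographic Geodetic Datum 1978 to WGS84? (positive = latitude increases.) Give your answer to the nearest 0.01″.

Δφ = -6.50″

sin φ = -0.721424, cos φ = 0.692493, sin λ = 0.230838, cos λ = -0.972992.
North component: ΔN = −sin φ cos λ·ΔX − sin φ sin λ·ΔY + cos φ·ΔZ = −(-0.721424)(-0.972992)(-28) − (-0.721424)(0.230838)(177) + (0.692493)(-361) = -200.86 m.
1° of latitude spans 111200 m, so Δφ = -200.86 / 111200 × 3600 = -6.503″.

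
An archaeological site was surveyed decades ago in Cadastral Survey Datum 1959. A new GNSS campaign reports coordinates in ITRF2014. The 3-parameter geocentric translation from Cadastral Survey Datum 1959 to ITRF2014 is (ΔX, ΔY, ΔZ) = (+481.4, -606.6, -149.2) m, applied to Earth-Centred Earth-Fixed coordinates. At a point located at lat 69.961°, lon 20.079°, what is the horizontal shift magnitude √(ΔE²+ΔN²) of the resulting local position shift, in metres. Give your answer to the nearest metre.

787 m

The local east axis at (φ, λ) is (−sin λ, cos λ, 0), so ΔE = −sin(20.079°)·481.4 + cos(20.079°)·(-606.6) = -735.00 m.
The local north axis is (−sin φ cos λ, −sin φ sin λ, cos φ), giving ΔN = -424.768 + 195.647 − 51.125 = -280.25 m.
Horizontal magnitude = √(ΔE² + ΔN²) = √((-735.00)² + (-280.25)²) = 786.62 m.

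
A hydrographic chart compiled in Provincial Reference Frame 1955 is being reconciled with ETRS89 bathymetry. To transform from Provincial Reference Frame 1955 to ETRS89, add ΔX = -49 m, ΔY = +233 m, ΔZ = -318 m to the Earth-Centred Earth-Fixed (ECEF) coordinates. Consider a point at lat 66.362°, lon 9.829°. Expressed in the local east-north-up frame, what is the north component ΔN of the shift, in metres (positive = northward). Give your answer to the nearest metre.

The local north axis is (−sin φ cos λ, −sin φ sin λ, cos φ), giving ΔN = 44.230 − 36.438 − 127.504 = -119.71 m.

ΔN = -120 m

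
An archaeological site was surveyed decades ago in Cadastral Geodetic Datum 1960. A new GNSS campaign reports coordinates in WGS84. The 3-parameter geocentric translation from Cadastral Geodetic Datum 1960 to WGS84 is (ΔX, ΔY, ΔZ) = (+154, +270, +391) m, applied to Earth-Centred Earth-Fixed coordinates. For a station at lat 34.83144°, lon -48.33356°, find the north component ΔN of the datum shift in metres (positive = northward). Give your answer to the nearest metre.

At φ = 34.83144°, λ = -48.33356°: sin φ = 0.571164, cos φ = 0.820836, sin λ = -0.747028, cos λ = 0.664793.
ΔN = −sin φ cos λ·ΔX − sin φ sin λ·ΔY + cos φ·ΔZ = −(0.571164)(0.664793)(154) − (0.571164)(-0.747028)(270) + (0.820836)(391) = 377.67 m.

ΔN = 378 m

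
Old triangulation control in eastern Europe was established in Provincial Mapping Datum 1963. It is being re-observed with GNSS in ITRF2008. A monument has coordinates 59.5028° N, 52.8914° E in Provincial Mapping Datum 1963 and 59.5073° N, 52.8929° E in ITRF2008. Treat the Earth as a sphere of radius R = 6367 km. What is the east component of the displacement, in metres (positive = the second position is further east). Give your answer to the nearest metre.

ΔE = 85 m

Δφ = 59.5073° − 59.5028° = +0.0045°; Δλ = 52.8929° − 52.8914° = +0.0015°.
1° along a meridian = πR/180 = 111125 m.
ΔN = Δφ × 111125 = 500.1 m; ΔE = Δλ × 111125 × cos(59.5028°) = +0.0015 × 111125 × 0.507496 = 84.6 m.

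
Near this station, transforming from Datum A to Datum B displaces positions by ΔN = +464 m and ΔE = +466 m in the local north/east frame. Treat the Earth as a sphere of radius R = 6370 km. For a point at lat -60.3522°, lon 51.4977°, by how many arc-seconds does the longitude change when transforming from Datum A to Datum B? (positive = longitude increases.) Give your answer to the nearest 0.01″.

At latitude -60.3522°, cos φ = 0.494667.
One radian of longitude at latitude φ spans R cos φ, so Δλ = ΔE / (R cos φ) = 466.0 / (6370000 × 0.494667) = 1.4789e-04 rad = 30.504″.

Δλ = 30.50″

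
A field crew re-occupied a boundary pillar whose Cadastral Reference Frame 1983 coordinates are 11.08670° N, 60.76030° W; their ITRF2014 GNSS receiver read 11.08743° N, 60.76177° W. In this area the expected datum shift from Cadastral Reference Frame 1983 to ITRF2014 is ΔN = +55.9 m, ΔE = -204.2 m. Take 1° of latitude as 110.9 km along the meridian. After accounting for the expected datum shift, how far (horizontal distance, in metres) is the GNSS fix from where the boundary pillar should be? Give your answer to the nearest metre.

Observed coordinate differences: Δφ = +0.00073°, Δλ = -0.00147°.
Converting to metres (1° lat = 110900 m, cos φ = 0.981337): observed ΔN = 81.0 m, observed ΔE = -160.0 m.
Subtracting the expected shift leaves a residual of 81.0 − (55.9) = 25.1 m north and -160.0 − (-204.2) = 44.2 m east.
Residual distance = √(25.1² + 44.2²) = 50.8 m.

51 m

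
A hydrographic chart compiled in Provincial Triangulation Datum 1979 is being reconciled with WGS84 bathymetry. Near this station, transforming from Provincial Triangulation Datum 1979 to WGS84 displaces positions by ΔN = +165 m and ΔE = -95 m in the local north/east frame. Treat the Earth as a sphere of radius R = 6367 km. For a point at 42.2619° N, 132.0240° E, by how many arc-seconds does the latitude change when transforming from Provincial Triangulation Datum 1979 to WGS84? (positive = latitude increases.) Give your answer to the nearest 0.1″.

On a sphere of radius R, 1 rad of latitude = R, so Δφ = ΔN / R = 165.0 / 6367000 = 2.5915e-05 rad = 5.345″.

Δφ = 5.3″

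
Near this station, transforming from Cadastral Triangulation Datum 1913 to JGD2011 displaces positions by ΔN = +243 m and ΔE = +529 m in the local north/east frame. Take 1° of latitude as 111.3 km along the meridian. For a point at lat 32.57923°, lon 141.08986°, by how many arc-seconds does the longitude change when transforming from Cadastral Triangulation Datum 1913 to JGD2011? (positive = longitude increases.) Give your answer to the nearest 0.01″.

At latitude 32.57923°, cos φ = 0.842648.
1° of longitude at this latitude = 111.3 × cos φ = 93.79 km, so Δλ = 529.0 / 93786.7 = 0.0056405° = 20.306″.

Δλ = 20.31″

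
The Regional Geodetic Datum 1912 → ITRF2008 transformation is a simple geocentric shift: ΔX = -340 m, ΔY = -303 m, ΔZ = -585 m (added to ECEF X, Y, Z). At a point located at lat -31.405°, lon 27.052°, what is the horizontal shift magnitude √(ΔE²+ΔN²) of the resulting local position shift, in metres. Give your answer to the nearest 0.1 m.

The local east axis at (φ, λ) is (−sin λ, cos λ, 0), so ΔE = −sin(27.052°)·(-340) + cos(27.052°)·(-303) = -115.22 m.
The local north axis is (−sin φ cos λ, −sin φ sin λ, cos φ), giving ΔN = -157.785 − 71.808 − 499.301 = -728.89 m.
Horizontal magnitude = √(ΔE² + ΔN²) = √((-115.22)² + (-728.89)²) = 737.94 m.

737.9 m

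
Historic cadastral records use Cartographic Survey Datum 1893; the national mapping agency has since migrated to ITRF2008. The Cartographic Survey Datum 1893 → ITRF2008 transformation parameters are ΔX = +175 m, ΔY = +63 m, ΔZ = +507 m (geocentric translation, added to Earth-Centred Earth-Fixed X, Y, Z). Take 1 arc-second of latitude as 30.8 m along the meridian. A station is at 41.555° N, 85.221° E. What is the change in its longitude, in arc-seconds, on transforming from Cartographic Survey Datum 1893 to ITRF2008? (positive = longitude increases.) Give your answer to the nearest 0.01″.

Δλ = -7.34″

sin φ = 0.663339, cos φ = 0.748319, sin λ = 0.996523, cos λ = 0.083313.
East component: ΔE = −sin λ·ΔX + cos λ·ΔY = −(0.996523)(175) + (0.083313)(63) = -169.14 m.
1° of latitude spans 3600 × 30.80 = 110880 m; at latitude φ, 1° of longitude spans that × cos φ = 82973.6 m, so Δλ = -169.14 / 82973.6 × 3600 = -7.339″.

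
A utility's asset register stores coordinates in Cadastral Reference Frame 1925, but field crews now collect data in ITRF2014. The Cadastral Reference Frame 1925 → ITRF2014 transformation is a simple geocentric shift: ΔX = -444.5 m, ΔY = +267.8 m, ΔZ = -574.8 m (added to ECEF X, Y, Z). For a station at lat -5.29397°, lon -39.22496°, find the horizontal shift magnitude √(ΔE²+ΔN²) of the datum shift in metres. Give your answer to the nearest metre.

624 m

The local east axis at (φ, λ) is (−sin λ, cos λ, 0), so ΔE = −sin(-39.22496°)·(-444.5) + cos(-39.22496°)·267.8 = -73.63 m.
The local north axis is (−sin φ cos λ, −sin φ sin λ, cos φ), giving ΔN = -31.771 − 15.625 − 572.348 = -619.74 m.
Horizontal magnitude = √(ΔE² + ΔN²) = √((-73.63)² + (-619.74)²) = 624.10 m.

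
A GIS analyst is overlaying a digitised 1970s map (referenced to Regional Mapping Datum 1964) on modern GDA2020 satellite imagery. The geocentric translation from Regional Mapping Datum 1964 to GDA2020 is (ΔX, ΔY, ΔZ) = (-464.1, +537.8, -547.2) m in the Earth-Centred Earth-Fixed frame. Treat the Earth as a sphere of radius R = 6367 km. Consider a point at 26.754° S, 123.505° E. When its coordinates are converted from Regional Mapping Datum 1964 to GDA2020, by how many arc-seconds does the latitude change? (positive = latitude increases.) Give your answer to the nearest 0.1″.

sin φ = -0.450161, cos φ = 0.892948, sin λ = 0.833838, cos λ = -0.552010.
North component: ΔN = −sin φ cos λ·ΔX − sin φ sin λ·ΔY + cos φ·ΔZ = −(-0.450161)(-0.552010)(-464.1) − (-0.450161)(0.833838)(537.8) + (0.892948)(-547.2) = -171.43 m.
1° of latitude spans πR/180 = 111125 m, so Δφ = -171.43 / 111125 × 3600 = -5.554″.

Δφ = -5.6″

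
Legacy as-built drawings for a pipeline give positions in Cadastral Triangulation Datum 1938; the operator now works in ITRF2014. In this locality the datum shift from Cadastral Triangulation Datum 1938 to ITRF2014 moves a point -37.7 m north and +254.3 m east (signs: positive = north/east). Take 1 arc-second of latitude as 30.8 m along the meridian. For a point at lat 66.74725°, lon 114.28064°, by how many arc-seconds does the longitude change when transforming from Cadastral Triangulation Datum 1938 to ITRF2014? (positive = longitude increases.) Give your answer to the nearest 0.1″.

Δλ = 20.9″

At latitude 66.74725°, cos φ = 0.394788.
1″ of longitude at this latitude = 30.80 × cos φ = 12.1595 m, so Δλ = 254.3 / 12.1595 = 20.914″.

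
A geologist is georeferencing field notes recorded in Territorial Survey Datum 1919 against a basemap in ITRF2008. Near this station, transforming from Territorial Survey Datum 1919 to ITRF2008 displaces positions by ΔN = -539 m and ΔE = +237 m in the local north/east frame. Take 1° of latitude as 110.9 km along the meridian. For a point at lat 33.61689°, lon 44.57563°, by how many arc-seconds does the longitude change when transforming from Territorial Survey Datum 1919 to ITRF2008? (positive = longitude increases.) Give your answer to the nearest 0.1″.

At latitude 33.61689°, cos φ = 0.832758.
1° of longitude at this latitude = 110.9 × cos φ = 92.35 km, so Δλ = 237.0 / 92352.9 = 0.0025662° = 9.238″.

Δλ = 9.2″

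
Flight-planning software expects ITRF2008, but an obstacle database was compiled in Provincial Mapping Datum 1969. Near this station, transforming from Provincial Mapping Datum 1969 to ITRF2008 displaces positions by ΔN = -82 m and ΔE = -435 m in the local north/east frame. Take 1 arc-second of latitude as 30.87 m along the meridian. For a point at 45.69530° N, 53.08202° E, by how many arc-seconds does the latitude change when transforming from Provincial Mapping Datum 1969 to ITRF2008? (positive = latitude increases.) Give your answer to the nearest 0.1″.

1″ of latitude = 30.87 m, so Δφ = -82.0 / 30.87 = -2.656″.

Δφ = -2.7″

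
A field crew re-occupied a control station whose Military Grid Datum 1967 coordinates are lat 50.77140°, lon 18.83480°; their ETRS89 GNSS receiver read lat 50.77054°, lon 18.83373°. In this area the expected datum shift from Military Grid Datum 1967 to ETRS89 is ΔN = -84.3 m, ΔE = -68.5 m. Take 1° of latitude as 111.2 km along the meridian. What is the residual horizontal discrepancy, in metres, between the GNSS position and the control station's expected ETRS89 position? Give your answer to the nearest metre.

Observed coordinate differences: Δφ = -0.00086°, Δλ = -0.00107°.
Converting to metres (1° lat = 111200 m, cos φ = 0.632416): observed ΔN = -95.6 m, observed ΔE = -75.2 m.
Subtracting the expected shift leaves a residual of -95.6 − (-84.3) = -11.3 m north and -75.2 − (-68.5) = -6.7 m east.
Residual distance = √((-11.3)² + (-6.7)²) = 13.2 m.

13 m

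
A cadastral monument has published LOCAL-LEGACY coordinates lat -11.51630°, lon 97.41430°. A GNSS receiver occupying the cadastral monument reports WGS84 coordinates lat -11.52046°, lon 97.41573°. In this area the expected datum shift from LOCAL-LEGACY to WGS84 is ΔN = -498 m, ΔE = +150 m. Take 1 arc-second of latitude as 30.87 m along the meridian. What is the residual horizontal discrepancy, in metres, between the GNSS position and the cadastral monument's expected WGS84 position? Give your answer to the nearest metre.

36 m

Observed coordinate differences: Δφ = -0.00416°, Δλ = +0.00143°.
Converting to metres (1° lat = 111132 m, cos φ = 0.979868): observed ΔN = -462.3 m, observed ΔE = 155.7 m.
Subtracting the expected shift leaves a residual of -462.3 − (-498) = 35.7 m north and 155.7 − (150) = 5.7 m east.
Residual distance = √(35.7² + 5.7²) = 36.1 m.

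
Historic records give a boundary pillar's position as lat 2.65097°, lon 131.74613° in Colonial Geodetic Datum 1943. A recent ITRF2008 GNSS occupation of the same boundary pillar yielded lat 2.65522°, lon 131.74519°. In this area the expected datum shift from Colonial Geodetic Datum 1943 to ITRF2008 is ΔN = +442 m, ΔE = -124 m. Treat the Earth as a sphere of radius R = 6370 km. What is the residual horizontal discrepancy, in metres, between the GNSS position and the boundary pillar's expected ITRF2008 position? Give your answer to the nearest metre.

36 m

Observed coordinate differences: Δφ = +0.00425°, Δλ = -0.00094°.
Converting to metres (1° lat = 111177 m, cos φ = 0.998930): observed ΔN = 472.5 m, observed ΔE = -104.4 m.
Subtracting the expected shift leaves a residual of 472.5 − (442) = 30.5 m north and -104.4 − (-124) = 19.6 m east.
Residual distance = √(30.5² + 19.6²) = 36.3 m.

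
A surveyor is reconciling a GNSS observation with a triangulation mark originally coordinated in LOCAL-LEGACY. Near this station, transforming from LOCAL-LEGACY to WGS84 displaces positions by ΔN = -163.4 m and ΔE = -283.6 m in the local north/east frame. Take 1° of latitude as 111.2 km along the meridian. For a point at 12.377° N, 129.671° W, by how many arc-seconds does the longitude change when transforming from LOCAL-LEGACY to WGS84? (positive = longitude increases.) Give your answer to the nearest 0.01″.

Δλ = -9.40″

At latitude 12.377°, cos φ = 0.976758.
1° of longitude at this latitude = 111.2 × cos φ = 108.62 km, so Δλ = -283.6 / 108615.5 = -0.0026110° = -9.400″.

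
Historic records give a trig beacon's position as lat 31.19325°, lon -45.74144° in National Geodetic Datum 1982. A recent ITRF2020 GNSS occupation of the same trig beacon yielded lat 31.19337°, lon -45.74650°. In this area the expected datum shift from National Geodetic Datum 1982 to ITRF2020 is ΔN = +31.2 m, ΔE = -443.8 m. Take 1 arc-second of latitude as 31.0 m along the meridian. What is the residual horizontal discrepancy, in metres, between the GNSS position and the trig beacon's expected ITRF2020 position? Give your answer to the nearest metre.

Observed coordinate differences: Δφ = +0.00012°, Δλ = -0.00506°.
Converting to metres (1° lat = 111600 m, cos φ = 0.855425): observed ΔN = 13.4 m, observed ΔE = -483.1 m.
Subtracting the expected shift leaves a residual of 13.4 − (31.2) = -17.8 m north and -483.1 − (-443.8) = -39.3 m east.
Residual distance = √((-17.8)² + (-39.3)²) = 43.1 m.

43 m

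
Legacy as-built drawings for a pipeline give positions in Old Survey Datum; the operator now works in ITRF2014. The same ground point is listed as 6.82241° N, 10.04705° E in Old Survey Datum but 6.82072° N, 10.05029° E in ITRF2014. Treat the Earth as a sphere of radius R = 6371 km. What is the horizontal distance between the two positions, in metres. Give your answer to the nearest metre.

Δφ = 6.82072° − 6.82241° = -0.00169°; Δλ = 10.05029° − 10.04705° = +0.00324°.
1° along a meridian = πR/180 = 111195 m.
ΔN = Δφ × 111195 = -187.9 m; ΔE = Δλ × 111195 × cos(6.82241°) = +0.00324 × 111195 × 0.992919 = 357.7 m.
Distance = √(ΔE² + ΔN²) = √(357.7² + (-187.9)²) = 404.1 m.

404 m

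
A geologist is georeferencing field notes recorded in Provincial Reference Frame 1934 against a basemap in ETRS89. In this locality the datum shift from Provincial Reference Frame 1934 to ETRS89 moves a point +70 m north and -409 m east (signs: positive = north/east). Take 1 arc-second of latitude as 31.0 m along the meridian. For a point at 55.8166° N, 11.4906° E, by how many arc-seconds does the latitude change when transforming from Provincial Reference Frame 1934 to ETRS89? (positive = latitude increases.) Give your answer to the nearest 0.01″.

Δφ = 2.26″

1″ of latitude = 31.00 m, so Δφ = 70.0 / 31.00 = 2.258″.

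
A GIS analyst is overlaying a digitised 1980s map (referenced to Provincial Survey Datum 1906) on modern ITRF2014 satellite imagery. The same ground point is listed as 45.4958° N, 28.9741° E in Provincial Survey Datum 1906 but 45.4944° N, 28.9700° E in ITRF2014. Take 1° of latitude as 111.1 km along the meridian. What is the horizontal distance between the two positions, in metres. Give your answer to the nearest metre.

Δφ = 45.4944° − 45.4958° = -0.0014°; Δλ = 28.9700° − 28.9741° = -0.0041°.
ΔN = Δφ × 111100 = -155.5 m; ΔE = Δλ × 111100 × cos(45.4958°) = -0.0041 × 111100 × 0.700962 = -319.3 m.
Distance = √(ΔE² + ΔN²) = √((-319.3)² + (-155.5)²) = 355.2 m.

355 m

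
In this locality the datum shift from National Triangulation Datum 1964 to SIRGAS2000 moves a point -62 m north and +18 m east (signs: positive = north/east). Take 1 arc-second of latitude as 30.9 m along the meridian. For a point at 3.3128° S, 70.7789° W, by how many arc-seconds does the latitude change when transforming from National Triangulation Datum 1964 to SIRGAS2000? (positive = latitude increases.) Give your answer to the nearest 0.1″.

1″ of latitude = 30.90 m, so Δφ = -62.0 / 30.90 = -2.006″.

Δφ = -2.0″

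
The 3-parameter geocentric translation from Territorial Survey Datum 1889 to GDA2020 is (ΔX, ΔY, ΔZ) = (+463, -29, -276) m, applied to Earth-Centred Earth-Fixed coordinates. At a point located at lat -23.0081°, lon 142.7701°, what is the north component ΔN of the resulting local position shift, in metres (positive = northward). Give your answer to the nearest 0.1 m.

ΔN = -405.0 m

The local north axis is (−sin φ cos λ, −sin φ sin λ, cos φ), giving ΔN = -144.090 − 6.858 − 254.044 = -404.99 m.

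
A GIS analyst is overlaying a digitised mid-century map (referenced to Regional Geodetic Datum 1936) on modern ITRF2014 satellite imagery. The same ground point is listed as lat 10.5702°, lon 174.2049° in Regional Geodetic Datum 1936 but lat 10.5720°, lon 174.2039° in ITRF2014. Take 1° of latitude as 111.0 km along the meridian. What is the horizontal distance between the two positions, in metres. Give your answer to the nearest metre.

Δφ = 10.5720° − 10.5702° = +0.0018°; Δλ = 174.2039° − 174.2049° = -0.0010°.
ΔN = Δφ × 111000 = 199.8 m; ΔE = Δλ × 111000 × cos(10.5702°) = -0.0010 × 111000 × 0.983031 = -109.1 m.
Distance = √(ΔE² + ΔN²) = √((-109.1)² + 199.8²) = 227.7 m.

228 m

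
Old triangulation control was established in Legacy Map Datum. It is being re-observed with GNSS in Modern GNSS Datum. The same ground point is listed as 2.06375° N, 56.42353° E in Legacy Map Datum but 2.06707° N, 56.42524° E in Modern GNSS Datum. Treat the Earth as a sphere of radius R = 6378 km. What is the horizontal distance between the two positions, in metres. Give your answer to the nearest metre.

Δφ = 2.06707° − 2.06375° = +0.00332°; Δλ = 56.42524° − 56.42353° = +0.00171°.
1° along a meridian = πR/180 = 111317 m.
ΔN = Δφ × 111317 = 369.6 m; ΔE = Δλ × 111317 × cos(2.06375°) = +0.00171 × 111317 × 0.999351 = 190.2 m.
Distance = √(ΔE² + ΔN²) = √(190.2² + 369.6²) = 415.7 m.

416 m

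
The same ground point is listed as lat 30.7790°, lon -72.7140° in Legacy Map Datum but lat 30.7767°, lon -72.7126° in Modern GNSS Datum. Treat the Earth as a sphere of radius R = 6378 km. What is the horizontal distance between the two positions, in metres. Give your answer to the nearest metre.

Δφ = 30.7767° − 30.7790° = -0.0023°; Δλ = -72.7126° − -72.7140° = +0.0014°.
1° along a meridian = πR/180 = 111317 m.
ΔN = Δφ × 111317 = -256.0 m; ΔE = Δλ × 111317 × cos(30.7790°) = +0.0014 × 111317 × 0.859148 = 133.9 m.
Distance = √(ΔE² + ΔN²) = √(133.9² + (-256.0)²) = 288.9 m.

289 m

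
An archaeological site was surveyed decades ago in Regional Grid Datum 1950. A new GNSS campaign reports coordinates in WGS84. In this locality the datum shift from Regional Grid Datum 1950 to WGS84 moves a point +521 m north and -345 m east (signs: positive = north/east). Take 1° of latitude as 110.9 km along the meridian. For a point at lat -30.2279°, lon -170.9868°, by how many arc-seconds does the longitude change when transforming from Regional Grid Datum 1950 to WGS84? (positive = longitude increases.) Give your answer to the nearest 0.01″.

Δλ = -12.96″

At latitude -30.2279°, cos φ = 0.864030.
1° of longitude at this latitude = 110.9 × cos φ = 95.82 km, so Δλ = -345.0 / 95820.9 = -0.0036005° = -12.962″.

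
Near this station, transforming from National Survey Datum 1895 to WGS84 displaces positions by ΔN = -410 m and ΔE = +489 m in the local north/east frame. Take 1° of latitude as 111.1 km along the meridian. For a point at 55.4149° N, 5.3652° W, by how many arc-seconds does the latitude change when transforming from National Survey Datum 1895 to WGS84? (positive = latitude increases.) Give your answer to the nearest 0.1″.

Δφ = -13.3″

1° of latitude = 111.1 km, so Δφ = -410.0 / 111100 = -0.0036904° = -13.285″.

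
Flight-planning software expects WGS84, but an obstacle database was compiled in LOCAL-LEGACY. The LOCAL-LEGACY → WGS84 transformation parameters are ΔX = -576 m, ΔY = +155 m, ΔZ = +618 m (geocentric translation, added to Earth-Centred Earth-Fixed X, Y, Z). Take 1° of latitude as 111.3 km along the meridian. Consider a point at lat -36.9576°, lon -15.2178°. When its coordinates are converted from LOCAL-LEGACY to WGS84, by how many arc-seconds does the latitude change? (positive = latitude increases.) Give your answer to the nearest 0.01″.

Δφ = 4.37″

sin φ = -0.601224, cos φ = 0.799081, sin λ = -0.262489, cos λ = 0.964935.
North component: ΔN = −sin φ cos λ·ΔX − sin φ sin λ·ΔY + cos φ·ΔZ = −(-0.601224)(0.964935)(-576) − (-0.601224)(-0.262489)(155) + (0.799081)(618) = 135.21 m.
1° of latitude spans 111300 m, so Δφ = 135.21 / 111300 × 3600 = 4.373″.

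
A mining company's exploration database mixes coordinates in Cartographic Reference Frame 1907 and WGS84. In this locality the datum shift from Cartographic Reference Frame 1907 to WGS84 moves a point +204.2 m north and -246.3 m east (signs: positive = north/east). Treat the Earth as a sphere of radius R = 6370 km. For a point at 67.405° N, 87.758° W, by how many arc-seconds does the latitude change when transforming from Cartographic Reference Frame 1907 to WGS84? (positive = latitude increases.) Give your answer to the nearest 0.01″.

On a sphere of radius R, 1 rad of latitude = R, so Δφ = ΔN / R = 204.2 / 6370000 = 3.2057e-05 rad = 6.612″.

Δφ = 6.61″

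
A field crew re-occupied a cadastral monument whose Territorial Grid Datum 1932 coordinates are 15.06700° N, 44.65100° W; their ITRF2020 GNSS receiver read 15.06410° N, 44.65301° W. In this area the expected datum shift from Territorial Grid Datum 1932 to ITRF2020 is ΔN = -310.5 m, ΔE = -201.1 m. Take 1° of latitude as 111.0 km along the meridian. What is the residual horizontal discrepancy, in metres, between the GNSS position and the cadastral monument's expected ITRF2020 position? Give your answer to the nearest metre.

Observed coordinate differences: Δφ = -0.00290°, Δλ = -0.00201°.
Converting to metres (1° lat = 111000 m, cos φ = 0.965623): observed ΔN = -321.9 m, observed ΔE = -215.4 m.
Subtracting the expected shift leaves a residual of -321.9 − (-310.5) = -11.4 m north and -215.4 − (-201.1) = -14.3 m east.
Residual distance = √((-11.4)² + (-14.3)²) = 18.3 m.

18 m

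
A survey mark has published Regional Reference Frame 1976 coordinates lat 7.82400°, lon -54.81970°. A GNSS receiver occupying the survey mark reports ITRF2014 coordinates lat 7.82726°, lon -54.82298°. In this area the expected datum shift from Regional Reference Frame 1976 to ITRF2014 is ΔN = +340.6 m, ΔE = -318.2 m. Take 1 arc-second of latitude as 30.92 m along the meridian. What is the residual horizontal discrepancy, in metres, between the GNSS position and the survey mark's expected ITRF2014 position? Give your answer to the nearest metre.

49 m

Observed coordinate differences: Δφ = +0.00326°, Δλ = -0.00328°.
Converting to metres (1° lat = 111312 m, cos φ = 0.990691): observed ΔN = 362.9 m, observed ΔE = -361.7 m.
Subtracting the expected shift leaves a residual of 362.9 − (340.6) = 22.3 m north and -361.7 − (-318.2) = -43.5 m east.
Residual distance = √(22.3² + (-43.5)²) = 48.9 m.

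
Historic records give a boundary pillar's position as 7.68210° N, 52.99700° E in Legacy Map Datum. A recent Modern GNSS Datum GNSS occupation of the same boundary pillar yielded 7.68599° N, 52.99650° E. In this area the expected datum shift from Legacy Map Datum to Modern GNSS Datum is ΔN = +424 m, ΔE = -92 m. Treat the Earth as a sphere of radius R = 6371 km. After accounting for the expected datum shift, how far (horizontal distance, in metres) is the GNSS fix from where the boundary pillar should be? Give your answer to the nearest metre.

38 m

Observed coordinate differences: Δφ = +0.00389°, Δλ = -0.00050°.
Converting to metres (1° lat = 111195 m, cos φ = 0.991025): observed ΔN = 432.5 m, observed ΔE = -55.1 m.
Subtracting the expected shift leaves a residual of 432.5 − (424) = 8.5 m north and -55.1 − (-92) = 36.9 m east.
Residual distance = √(8.5² + 36.9²) = 37.9 m.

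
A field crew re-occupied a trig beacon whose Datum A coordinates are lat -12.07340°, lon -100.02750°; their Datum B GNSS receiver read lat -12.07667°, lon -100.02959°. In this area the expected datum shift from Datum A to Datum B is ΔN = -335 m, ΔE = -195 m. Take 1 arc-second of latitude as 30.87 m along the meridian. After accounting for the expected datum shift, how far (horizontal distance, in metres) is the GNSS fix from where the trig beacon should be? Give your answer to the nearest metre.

Observed coordinate differences: Δφ = -0.00327°, Δλ = -0.00209°.
Converting to metres (1° lat = 111132 m, cos φ = 0.977880): observed ΔN = -363.4 m, observed ΔE = -227.1 m.
Subtracting the expected shift leaves a residual of -363.4 − (-335) = -28.4 m north and -227.1 − (-195) = -32.1 m east.
Residual distance = √((-28.4)² + (-32.1)²) = 42.9 m.

43 m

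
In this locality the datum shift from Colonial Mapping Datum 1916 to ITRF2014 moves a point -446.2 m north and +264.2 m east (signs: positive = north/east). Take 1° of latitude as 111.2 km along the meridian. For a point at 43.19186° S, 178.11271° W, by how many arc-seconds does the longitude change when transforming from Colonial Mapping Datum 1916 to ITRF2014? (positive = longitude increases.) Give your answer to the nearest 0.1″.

At latitude -43.19186°, cos φ = 0.729066.
1° of longitude at this latitude = 111.2 × cos φ = 81.07 km, so Δλ = 264.2 / 81072.1 = 0.0032588° = 11.732″.

Δλ = 11.7″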